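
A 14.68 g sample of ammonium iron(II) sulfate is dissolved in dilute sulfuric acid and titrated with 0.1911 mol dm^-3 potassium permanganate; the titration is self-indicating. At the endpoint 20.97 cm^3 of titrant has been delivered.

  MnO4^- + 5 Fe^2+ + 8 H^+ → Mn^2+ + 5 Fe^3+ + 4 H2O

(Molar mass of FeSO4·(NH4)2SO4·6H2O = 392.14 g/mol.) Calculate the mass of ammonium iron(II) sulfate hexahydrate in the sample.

n(KMnO4) = 0.02097 L × 0.1911 mol/L = 4.007 × 10^-3 mol
From the 5:1 ratio, n(FeSO4·(NH4)2SO4·6H2O) = 5/1 × 4.007 × 10^-3 = 0.02004 mol
mass of FeSO4·(NH4)2SO4·6H2O = 0.02004 × 392.14 g/mol = 7.857 g

7.857 g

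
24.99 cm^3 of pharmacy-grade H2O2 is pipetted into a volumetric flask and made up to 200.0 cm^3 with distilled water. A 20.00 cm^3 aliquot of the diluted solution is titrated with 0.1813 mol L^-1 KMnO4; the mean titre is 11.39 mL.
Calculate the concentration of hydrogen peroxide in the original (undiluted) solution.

2.066 mol/L

2 MnO4^- + 5 H2O2 + 6 H^+ → 2 Mn^2+ + 5 O2 + 8 H2O
n(KMnO4) = 0.01139 × 0.1813 = 2.065 × 10^-3 mol
From the 5:2 ratio, n(H2O2) in the aliquot = 5/2 × 2.065 × 10^-3 = 5.163 × 10^-3 mol
[H2O2]_dilute = 5.163 × 10^-3 / 0.02000 = 0.2581 mol/L
Dilution factor = 200.0 / 24.99 = 8.003
[H2O2]_stock = 0.2581 × 8.003 = 2.066 mol/L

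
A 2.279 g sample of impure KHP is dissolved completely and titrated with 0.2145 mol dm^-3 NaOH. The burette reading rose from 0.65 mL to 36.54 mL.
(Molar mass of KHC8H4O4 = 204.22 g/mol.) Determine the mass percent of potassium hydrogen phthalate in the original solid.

KHC8H4O4 + NaOH → KNaC8H4O4 + H2O
n(NaOH) = 0.03589 L × 0.2145 mol/L = 7.698 × 10^-3 mol
n(KHC8H4O4) = 7.698 × 10^-3 mol (1:1 ratio)
mass of KHC8H4O4 = 7.698 × 10^-3 × 204.22 g/mol = 1.572 g
% KHC8H4O4 = 1.572 / 2.279 × 100 = 68.99 %

68.99 %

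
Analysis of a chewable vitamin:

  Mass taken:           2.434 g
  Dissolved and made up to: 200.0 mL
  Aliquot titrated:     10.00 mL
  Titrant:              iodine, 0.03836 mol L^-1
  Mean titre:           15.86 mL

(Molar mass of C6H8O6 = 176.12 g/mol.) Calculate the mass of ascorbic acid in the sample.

2.143 g

C6H8O6 + I2 → C6H6O6 + 2 HI
n(I2) per titration = 0.01586 × 0.03836 = 6.084 × 10^-4 mol
n(C6H8O6) in each aliquot = 6.084 × 10^-4 mol (1:1 ratio)
n(C6H8O6) in the whole flask = 6.084 × 10^-4 × 200.0/10.00 = 0.01217 mol
mass of C6H8O6 = 0.01217 × 176.12 = 2.143 g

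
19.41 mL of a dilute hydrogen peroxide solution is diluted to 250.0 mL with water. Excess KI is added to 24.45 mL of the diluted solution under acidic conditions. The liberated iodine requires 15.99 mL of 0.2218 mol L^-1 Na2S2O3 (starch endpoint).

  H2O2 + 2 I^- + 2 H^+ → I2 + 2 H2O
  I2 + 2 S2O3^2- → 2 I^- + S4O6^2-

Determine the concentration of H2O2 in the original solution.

0.9341 mol/L

n(S2O3^2-) = 0.01599 × 0.2218 = 3.547 × 10^-3 mol
n(I2) = n(S2O3^2-)/2 = 1.773 × 10^-3 mol
n(H2O2) in the aliquot = 1.773 × 10^-3 mol (1:1 ratio)
[H2O2]_dilute = 1.773 × 10^-3 / 0.02445 = 0.07253 mol/L
[H2O2]_original = 0.07253 × 250.0/19.41 = 0.9341 mol/L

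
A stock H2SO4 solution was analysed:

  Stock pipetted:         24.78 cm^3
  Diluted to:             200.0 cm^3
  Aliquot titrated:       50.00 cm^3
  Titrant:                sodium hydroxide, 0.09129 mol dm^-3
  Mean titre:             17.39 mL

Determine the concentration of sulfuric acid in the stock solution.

H2SO4 + 2 NaOH → Na2SO4 + 2 H2O
n(NaOH) = 0.01739 × 0.09129 = 1.588 × 10^-3 mol
From the 1:2 ratio, n(H2SO4) in the aliquot = 1/2 × 1.588 × 10^-3 = 7.938 × 10^-4 mol
[H2SO4]_dilute = 7.938 × 10^-4 / 0.05000 = 0.01588 mol/L
Dilution factor = 200.0 / 24.78 = 8.071
[H2SO4]_stock = 0.01588 × 8.071 = 0.1281 mol/L

0.1281 mol/L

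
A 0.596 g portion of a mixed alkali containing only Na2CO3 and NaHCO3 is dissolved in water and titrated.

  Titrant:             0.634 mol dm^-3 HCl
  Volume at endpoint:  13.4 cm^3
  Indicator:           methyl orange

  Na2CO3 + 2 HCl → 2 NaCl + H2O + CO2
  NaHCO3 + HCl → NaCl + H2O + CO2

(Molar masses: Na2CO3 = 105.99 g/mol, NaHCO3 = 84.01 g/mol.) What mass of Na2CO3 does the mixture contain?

0.201 g

n(HCl) = 0.0134 × 0.634 = 8.50 × 10^-3 mol
Let x = n(Na2CO3), y = n(NaHCO3).
Titrant: 2x + 1y = 8.50 × 10^-3;  mass: 105.99x + 84.01y = 0.596
Solving, x = 1.90 × 10^-3 mol, y = 4.70 × 10^-3 mol
mass of Na2CO3 = 1.90 × 10^-3 × 105.99 = 0.201 g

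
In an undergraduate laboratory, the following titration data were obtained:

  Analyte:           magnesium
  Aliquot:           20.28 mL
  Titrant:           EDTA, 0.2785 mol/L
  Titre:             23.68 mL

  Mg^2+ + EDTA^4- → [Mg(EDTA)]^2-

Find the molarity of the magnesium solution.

n(EDTA) = 0.02368 L × 0.2785 mol/L = 6.595 × 10^-3 mol
n(Mg2+) = 6.595 × 10^-3 mol (1:1 mole ratio)
[Mg2+] = 6.595 × 10^-3 mol / 0.02028 L = 0.3252 mol/L

0.3252 mol/L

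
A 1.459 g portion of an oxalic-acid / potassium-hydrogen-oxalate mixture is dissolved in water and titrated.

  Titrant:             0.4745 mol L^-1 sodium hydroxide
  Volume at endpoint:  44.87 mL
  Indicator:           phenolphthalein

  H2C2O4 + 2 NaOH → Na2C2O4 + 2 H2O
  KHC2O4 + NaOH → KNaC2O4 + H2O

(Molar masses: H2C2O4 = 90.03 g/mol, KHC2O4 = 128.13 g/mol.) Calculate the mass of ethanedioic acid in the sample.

0.6873 g

n(NaOH) = 0.04487 × 0.4745 = 0.02129 mol
Let x = n(H2C2O4), y = n(KHC2O4).
Titrant: 2x + 1y = 0.02129;  mass: 90.03x + 128.13y = 1.459
Solving, x = 7.634 × 10^-3 mol, y = 6.023 × 10^-3 mol
mass of H2C2O4 = 7.634 × 10^-3 × 90.03 = 0.6873 g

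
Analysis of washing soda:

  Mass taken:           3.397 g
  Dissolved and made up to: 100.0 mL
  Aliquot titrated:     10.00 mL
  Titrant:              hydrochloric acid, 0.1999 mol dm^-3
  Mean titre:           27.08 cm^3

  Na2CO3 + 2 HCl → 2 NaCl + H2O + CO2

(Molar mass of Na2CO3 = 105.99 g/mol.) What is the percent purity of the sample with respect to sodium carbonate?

84.45 %

n(HCl) per titration = 0.02708 × 0.1999 = 5.413 × 10^-3 mol
From the 1:2 ratio, n(Na2CO3) in each aliquot = 1/2 × 5.413 × 10^-3 = 2.707 × 10^-3 mol
n(Na2CO3) in the whole flask = 2.707 × 10^-3 × 100.0/10.00 = 0.02707 mol
mass of Na2CO3 = 0.02707 × 105.99 = 2.869 g
% Na2CO3 = 2.869 / 3.397 × 100 = 84.45 %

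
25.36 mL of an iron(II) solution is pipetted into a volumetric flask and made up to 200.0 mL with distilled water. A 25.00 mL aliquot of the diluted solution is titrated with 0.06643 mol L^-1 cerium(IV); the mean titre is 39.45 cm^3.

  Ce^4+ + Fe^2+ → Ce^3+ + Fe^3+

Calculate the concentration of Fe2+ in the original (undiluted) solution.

n(Ce4+) = 0.03945 × 0.06643 = 2.621 × 10^-3 mol
n(Fe2+) in the aliquot = 2.621 × 10^-3 mol (1:1 ratio)
[Fe2+]_dilute = 2.621 × 10^-3 / 0.02500 = 0.1048 mol/L
Dilution factor = 200.0 / 25.36 = 7.886
[Fe2+]_stock = 0.1048 × 7.886 = 0.8267 mol/L

0.8267 mol/L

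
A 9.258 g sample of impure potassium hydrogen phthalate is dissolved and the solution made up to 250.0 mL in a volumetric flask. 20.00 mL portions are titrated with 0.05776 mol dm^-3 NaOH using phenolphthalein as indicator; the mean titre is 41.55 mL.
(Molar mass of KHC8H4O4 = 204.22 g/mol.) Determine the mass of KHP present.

KHC8H4O4 + NaOH → KNaC8H4O4 + H2O
n(NaOH) per titration = 0.04155 × 0.05776 = 2.400 × 10^-3 mol
n(KHC8H4O4) in each aliquot = 2.400 × 10^-3 mol (1:1 ratio)
n(KHC8H4O4) in the whole flask = 2.400 × 10^-3 × 250.0/20.00 = 0.03000 mol
mass of KHC8H4O4 = 0.03000 × 204.22 = 6.126 g

6.126 g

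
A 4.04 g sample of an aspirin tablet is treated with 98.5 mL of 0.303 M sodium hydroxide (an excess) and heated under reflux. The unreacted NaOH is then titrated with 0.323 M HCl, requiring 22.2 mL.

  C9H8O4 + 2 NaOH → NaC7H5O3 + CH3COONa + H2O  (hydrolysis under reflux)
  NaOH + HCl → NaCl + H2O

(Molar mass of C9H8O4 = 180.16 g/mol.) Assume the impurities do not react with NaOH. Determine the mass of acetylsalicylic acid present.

2.04 g

n(NaOH) added = 0.0985 × 0.303 = 0.0298 mol
n(HCl) used in back-titration = 0.0222 × 0.323 = 7.17 × 10^-3 mol
n(NaOH) left over = 7.17 × 10^-3 mol (1:1 ratio)
n(NaOH) consumed by analyte = 0.0298 − 7.17 × 10^-3 = 0.0227 mol
From the 1:2 ratio, n(C9H8O4) = 1/2 × 0.0227 = 0.0113 mol
mass of C9H8O4 = 0.0113 × 180.16 = 2.04 g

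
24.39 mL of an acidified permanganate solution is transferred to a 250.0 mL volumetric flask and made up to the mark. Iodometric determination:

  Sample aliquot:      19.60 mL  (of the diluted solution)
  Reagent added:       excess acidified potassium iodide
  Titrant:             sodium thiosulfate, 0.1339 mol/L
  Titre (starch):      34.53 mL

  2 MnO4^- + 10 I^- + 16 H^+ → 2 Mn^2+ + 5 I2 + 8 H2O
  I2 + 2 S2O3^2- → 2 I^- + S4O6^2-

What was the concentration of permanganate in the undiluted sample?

0.4836 mol/L

n(S2O3^2-) = 0.03453 × 0.1339 = 4.624 × 10^-3 mol
n(I2) = n(S2O3^2-)/2 = 2.312 × 10^-3 mol
From the 2:5 ratio, n(MnO4^-) in the aliquot = 2/5 × 2.312 × 10^-3 = 9.247 × 10^-4 mol
[MnO4^-]_dilute = 9.247 × 10^-4 / 0.01960 = 0.04718 mol/L
[MnO4^-]_original = 0.04718 × 250.0/24.39 = 0.4836 mol/L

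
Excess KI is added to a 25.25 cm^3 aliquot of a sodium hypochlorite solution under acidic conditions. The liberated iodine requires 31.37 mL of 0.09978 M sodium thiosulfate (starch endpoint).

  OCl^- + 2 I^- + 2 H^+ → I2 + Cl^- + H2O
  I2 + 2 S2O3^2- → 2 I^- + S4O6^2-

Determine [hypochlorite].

n(S2O3^2-) = 0.03137 × 0.09978 = 3.130 × 10^-3 mol
n(I2) = n(S2O3^2-)/2 = 1.565 × 10^-3 mol
n(OCl^-) in the aliquot = 1.565 × 10^-3 mol (1:1 ratio)
[OCl^-] = 1.565 × 10^-3 / 0.02525 = 0.06198 mol/L

0.06198 M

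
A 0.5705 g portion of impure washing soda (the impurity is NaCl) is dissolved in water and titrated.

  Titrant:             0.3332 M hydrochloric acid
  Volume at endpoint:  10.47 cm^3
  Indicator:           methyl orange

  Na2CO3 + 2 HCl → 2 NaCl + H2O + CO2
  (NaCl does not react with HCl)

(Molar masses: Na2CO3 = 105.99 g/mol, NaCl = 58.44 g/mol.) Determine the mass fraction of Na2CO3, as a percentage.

n(HCl) = 0.01047 × 0.3332 = 3.489 × 10^-3 mol
Let x = n(Na2CO3), y = n(NaCl).
Titrant: 2x = 3.489 × 10^-3;  mass: 105.99x + 58.44y = 0.5705
Solving, x = 1.744 × 10^-3 mol, y = 6.599 × 10^-3 mol
mass of Na2CO3 = 1.744 × 10^-3 × 105.99 = 0.1849 g
% Na2CO3 = 0.1849 / 0.5705 × 100 = 32.41 %

32.41 %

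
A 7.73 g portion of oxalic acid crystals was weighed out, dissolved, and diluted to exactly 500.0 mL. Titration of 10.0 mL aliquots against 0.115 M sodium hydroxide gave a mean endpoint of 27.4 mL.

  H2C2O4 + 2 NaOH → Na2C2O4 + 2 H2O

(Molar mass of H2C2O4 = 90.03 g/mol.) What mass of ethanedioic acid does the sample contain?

n(NaOH) per titration = 0.0274 × 0.115 = 3.15 × 10^-3 mol
From the 1:2 ratio, n(H2C2O4) in each aliquot = 1/2 × 3.15 × 10^-3 = 1.58 × 10^-3 mol
n(H2C2O4) in the whole flask = 1.58 × 10^-3 × 500.0/10.0 = 0.0788 mol
mass of H2C2O4 = 0.0788 × 90.03 = 7.09 g

7.09 g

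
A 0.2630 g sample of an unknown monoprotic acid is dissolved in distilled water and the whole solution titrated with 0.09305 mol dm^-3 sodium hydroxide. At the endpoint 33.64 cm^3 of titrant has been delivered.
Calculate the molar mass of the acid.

n(NaOH) = 0.03364 L × 0.09305 mol/L = 3.130 × 10^-3 mol
n(HA) = 3.130 × 10^-3 mol (1:1 ratio)
M = m / n = 0.2630 g / 3.130 × 10^-3 mol = 84.02 g/mol

84.02 g/mol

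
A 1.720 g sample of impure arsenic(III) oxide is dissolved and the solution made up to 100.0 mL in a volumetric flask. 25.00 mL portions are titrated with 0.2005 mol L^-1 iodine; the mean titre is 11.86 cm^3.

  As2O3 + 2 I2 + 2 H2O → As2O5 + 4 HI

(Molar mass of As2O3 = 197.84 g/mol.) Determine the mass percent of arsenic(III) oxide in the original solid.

n(I2) per titration = 0.01186 × 0.2005 = 2.378 × 10^-3 mol
From the 1:2 ratio, n(As2O3) in each aliquot = 1/2 × 2.378 × 10^-3 = 1.189 × 10^-3 mol
n(As2O3) in the whole flask = 1.189 × 10^-3 × 100.0/25.00 = 4.756 × 10^-3 mol
mass of As2O3 = 4.756 × 10^-3 × 197.84 = 0.9409 g
% As2O3 = 0.9409 / 1.720 × 100 = 54.70 %

54.70 %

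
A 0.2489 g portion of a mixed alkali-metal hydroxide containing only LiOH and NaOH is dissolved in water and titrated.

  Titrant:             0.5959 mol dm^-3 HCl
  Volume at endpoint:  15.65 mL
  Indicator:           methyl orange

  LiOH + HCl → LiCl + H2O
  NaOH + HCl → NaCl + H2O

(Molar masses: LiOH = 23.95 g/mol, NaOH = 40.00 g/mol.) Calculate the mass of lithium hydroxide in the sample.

n(HCl) = 0.01565 × 0.5959 = 9.326 × 10^-3 mol
Let x = n(LiOH), y = n(NaOH).
Titrant: 1x + 1y = 9.326 × 10^-3;  mass: 23.95x + 40.00y = 0.2489
Solving, x = 7.734 × 10^-3 mol, y = 1.592 × 10^-3 mol
mass of LiOH = 7.734 × 10^-3 × 23.95 = 0.1852 g

0.1852 g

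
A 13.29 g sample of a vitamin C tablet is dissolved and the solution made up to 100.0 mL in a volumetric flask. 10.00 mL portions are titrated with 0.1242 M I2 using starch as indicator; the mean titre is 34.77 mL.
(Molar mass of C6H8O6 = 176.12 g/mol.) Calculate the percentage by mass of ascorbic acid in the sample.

C6H8O6 + I2 → C6H6O6 + 2 HI
n(I2) per titration = 0.03477 × 0.1242 = 4.318 × 10^-3 mol
n(C6H8O6) in each aliquot = 4.318 × 10^-3 mol (1:1 ratio)
n(C6H8O6) in the whole flask = 4.318 × 10^-3 × 100.0/10.00 = 0.04318 mol
mass of C6H8O6 = 0.04318 × 176.12 = 7.606 g
% C6H8O6 = 7.606 / 13.29 × 100 = 57.23 %

57.23 %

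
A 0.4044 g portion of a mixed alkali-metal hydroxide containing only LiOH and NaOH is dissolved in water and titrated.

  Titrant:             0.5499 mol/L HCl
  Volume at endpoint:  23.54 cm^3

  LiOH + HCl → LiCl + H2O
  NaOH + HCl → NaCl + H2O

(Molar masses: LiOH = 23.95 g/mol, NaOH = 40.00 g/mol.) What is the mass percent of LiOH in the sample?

n(HCl) = 0.02354 × 0.5499 = 0.01294 mol
Let x = n(LiOH), y = n(NaOH).
Titrant: 1x + 1y = 0.01294;  mass: 23.95x + 40.00y = 0.4044
Solving, x = 7.065 × 10^-3 mol, y = 5.880 × 10^-3 mol
mass of LiOH = 7.065 × 10^-3 × 23.95 = 0.1692 g
% LiOH = 0.1692 / 0.4044 × 100 = 41.84 %

41.84 %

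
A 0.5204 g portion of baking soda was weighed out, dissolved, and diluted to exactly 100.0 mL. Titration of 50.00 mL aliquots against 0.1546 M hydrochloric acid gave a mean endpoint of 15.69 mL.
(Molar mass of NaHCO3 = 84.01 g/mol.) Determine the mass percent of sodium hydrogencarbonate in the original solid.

78.32 %

NaHCO3 + HCl → NaCl + H2O + CO2
n(HCl) per titration = 0.01569 × 0.1546 = 2.426 × 10^-3 mol
n(NaHCO3) in each aliquot = 2.426 × 10^-3 mol (1:1 ratio)
n(NaHCO3) in the whole flask = 2.426 × 10^-3 × 100.0/50.00 = 4.851 × 10^-3 mol
mass of NaHCO3 = 4.851 × 10^-3 × 84.01 = 0.4076 g
% NaHCO3 = 0.4076 / 0.5204 × 100 = 78.32 %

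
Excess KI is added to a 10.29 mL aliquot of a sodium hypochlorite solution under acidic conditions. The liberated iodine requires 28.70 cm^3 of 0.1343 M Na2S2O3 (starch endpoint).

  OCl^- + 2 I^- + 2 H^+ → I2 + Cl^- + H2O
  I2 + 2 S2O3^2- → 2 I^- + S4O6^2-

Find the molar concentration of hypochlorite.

0.1873 M

n(S2O3^2-) = 0.02870 × 0.1343 = 3.854 × 10^-3 mol
n(I2) = n(S2O3^2-)/2 = 1.927 × 10^-3 mol
n(OCl^-) in the aliquot = 1.927 × 10^-3 mol (1:1 ratio)
[OCl^-] = 1.927 × 10^-3 / 0.01029 = 0.1873 mol/L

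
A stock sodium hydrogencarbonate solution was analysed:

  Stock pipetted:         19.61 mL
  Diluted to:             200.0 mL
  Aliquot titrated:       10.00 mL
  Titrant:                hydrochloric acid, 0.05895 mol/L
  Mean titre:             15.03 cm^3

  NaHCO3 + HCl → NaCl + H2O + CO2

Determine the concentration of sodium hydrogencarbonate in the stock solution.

0.9036 mol/L

n(HCl) = 0.01503 × 0.05895 = 8.860 × 10^-4 mol
n(NaHCO3) in the aliquot = 8.860 × 10^-4 mol (1:1 ratio)
[NaHCO3]_dilute = 8.860 × 10^-4 / 0.01000 = 0.08860 mol/L
Dilution factor = 200.0 / 19.61 = 10.20
[NaHCO3]_stock = 0.08860 × 10.20 = 0.9036 mol/L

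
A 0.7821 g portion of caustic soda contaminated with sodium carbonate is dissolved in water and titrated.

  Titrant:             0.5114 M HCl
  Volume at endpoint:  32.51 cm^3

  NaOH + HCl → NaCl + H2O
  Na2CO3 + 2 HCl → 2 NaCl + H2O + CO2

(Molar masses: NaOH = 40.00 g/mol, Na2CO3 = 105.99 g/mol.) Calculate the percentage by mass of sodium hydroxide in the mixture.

n(HCl) = 0.03251 × 0.5114 = 0.01663 mol
Let x = n(NaOH), y = n(Na2CO3).
Titrant: 1x + 2y = 0.01663;  mass: 40.00x + 105.99y = 0.7821
Solving, x = 7.616 × 10^-3 mol, y = 4.505 × 10^-3 mol
mass of NaOH = 7.616 × 10^-3 × 40.00 = 0.3047 g
% NaOH = 0.3047 / 0.7821 × 100 = 38.95 %

38.95 %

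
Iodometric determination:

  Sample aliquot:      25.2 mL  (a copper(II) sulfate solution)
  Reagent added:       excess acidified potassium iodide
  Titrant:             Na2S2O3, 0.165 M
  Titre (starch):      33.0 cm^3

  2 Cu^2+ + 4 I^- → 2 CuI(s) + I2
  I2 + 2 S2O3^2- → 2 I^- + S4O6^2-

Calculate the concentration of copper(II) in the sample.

n(S2O3^2-) = 0.0330 × 0.165 = 5.45 × 10^-3 mol
n(I2) = n(S2O3^2-)/2 = 2.72 × 10^-3 mol
From the 2:1 ratio, n(Cu2+) in the aliquot = 2/1 × 2.72 × 10^-3 = 5.45 × 10^-3 mol
[Cu2+] = 5.45 × 10^-3 / 0.0252 = 0.216 mol/L

0.216 M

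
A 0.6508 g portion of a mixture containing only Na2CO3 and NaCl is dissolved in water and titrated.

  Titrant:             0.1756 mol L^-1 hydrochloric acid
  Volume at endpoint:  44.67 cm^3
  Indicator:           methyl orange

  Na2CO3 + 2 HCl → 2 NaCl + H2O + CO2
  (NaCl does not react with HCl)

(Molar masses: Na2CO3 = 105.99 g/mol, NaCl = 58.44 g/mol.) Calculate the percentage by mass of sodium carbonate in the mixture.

n(HCl) = 0.04467 × 0.1756 = 7.844 × 10^-3 mol
Let x = n(Na2CO3), y = n(NaCl).
Titrant: 2x = 7.844 × 10^-3;  mass: 105.99x + 58.44y = 0.6508
Solving, x = 3.922 × 10^-3 mol, y = 4.023 × 10^-3 mol
mass of Na2CO3 = 3.922 × 10^-3 × 105.99 = 0.4157 g
% Na2CO3 = 0.4157 / 0.6508 × 100 = 63.87 %

63.87 %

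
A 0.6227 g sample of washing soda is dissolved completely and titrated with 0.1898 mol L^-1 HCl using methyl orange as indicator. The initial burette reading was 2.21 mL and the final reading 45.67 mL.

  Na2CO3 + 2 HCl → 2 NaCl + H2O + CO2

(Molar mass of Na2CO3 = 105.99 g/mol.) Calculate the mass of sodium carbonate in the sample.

0.4371 g

n(HCl) = 0.04346 L × 0.1898 mol/L = 8.249 × 10^-3 mol
From the 1:2 ratio, n(Na2CO3) = 1/2 × 8.249 × 10^-3 = 4.124 × 10^-3 mol
mass of Na2CO3 = 4.124 × 10^-3 × 105.99 g/mol = 0.4371 g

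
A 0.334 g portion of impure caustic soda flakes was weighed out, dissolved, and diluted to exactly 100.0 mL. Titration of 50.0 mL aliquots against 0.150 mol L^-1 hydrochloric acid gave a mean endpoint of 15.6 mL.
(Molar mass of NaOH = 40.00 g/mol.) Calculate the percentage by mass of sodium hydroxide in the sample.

56.0 %

NaOH + HCl → NaCl + H2O
n(HCl) per titration = 0.0156 × 0.150 = 2.34 × 10^-3 mol
n(NaOH) in each aliquot = 2.34 × 10^-3 mol (1:1 ratio)
n(NaOH) in the whole flask = 2.34 × 10^-3 × 100.0/50.0 = 4.68 × 10^-3 mol
mass of NaOH = 4.68 × 10^-3 × 40.00 = 0.187 g
% NaOH = 0.187 / 0.334 × 100 = 56.0 %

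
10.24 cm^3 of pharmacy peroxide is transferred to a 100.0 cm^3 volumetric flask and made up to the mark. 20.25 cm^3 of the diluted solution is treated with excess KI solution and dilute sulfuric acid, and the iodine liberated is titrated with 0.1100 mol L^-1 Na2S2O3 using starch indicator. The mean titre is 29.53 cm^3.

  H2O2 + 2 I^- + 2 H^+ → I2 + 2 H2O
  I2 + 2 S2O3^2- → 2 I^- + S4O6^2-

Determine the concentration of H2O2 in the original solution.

0.7833 mol/L

n(S2O3^2-) = 0.02953 × 0.1100 = 3.248 × 10^-3 mol
n(I2) = n(S2O3^2-)/2 = 1.624 × 10^-3 mol
n(H2O2) in the aliquot = 1.624 × 10^-3 mol (1:1 ratio)
[H2O2]_dilute = 1.624 × 10^-3 / 0.02025 = 0.08020 mol/L
[H2O2]_original = 0.08020 × 100.0/10.24 = 0.7833 mol/L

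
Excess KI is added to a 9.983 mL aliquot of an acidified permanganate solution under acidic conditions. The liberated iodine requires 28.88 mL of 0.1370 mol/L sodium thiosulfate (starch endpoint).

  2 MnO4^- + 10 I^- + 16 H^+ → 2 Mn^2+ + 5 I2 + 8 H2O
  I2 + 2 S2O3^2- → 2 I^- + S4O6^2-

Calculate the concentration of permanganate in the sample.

n(S2O3^2-) = 0.02888 × 0.1370 = 3.957 × 10^-3 mol
n(I2) = n(S2O3^2-)/2 = 1.978 × 10^-3 mol
From the 2:5 ratio, n(MnO4^-) in the aliquot = 2/5 × 1.978 × 10^-3 = 7.913 × 10^-4 mol
[MnO4^-] = 7.913 × 10^-4 / 0.009983 = 0.07927 mol/L

0.07927 mol/L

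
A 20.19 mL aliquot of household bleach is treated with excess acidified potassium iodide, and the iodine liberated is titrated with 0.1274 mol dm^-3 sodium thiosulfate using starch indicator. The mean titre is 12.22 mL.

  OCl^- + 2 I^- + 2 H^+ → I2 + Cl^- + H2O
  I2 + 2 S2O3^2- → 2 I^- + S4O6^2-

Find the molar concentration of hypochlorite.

n(S2O3^2-) = 0.01222 × 0.1274 = 1.557 × 10^-3 mol
n(I2) = n(S2O3^2-)/2 = 7.784 × 10^-4 mol
n(OCl^-) in the aliquot = 7.784 × 10^-4 mol (1:1 ratio)
[OCl^-] = 7.784 × 10^-4 / 0.02019 = 0.03855 mol/L

0.03855 mol/L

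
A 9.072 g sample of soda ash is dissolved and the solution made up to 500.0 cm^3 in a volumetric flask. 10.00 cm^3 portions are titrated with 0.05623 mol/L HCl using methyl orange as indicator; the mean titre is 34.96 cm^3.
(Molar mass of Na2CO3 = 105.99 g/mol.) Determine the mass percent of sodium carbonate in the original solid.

57.42 %

Na2CO3 + 2 HCl → 2 NaCl + H2O + CO2
n(HCl) per titration = 0.03496 × 0.05623 = 1.966 × 10^-3 mol
From the 1:2 ratio, n(Na2CO3) in each aliquot = 1/2 × 1.966 × 10^-3 = 9.829 × 10^-4 mol
n(Na2CO3) in the whole flask = 9.829 × 10^-4 × 500.0/10.00 = 0.04915 mol
mass of Na2CO3 = 0.04915 × 105.99 = 5.209 g
% Na2CO3 = 5.209 / 9.072 × 100 = 57.42 %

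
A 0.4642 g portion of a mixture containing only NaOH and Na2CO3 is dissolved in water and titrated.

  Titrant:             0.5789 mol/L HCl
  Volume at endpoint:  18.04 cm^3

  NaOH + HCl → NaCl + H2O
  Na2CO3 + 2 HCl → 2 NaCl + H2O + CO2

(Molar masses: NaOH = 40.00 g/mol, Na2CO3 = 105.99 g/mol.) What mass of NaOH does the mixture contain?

0.2747 g

n(HCl) = 0.01804 × 0.5789 = 0.01044 mol
Let x = n(NaOH), y = n(Na2CO3).
Titrant: 1x + 2y = 0.01044;  mass: 40.00x + 105.99y = 0.4642
Solving, x = 6.868 × 10^-3 mol, y = 1.788 × 10^-3 mol
mass of NaOH = 6.868 × 10^-3 × 40.00 = 0.2747 g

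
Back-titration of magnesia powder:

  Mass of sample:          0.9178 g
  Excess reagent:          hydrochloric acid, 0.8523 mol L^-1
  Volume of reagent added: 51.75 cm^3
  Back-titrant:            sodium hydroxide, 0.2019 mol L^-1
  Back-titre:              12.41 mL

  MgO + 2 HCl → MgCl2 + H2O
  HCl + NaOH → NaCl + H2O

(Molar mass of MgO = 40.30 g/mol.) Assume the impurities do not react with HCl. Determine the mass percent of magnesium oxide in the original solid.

n(HCl) added = 0.05175 × 0.8523 = 0.04411 mol
n(NaOH) used in back-titration = 0.01241 × 0.2019 = 2.506 × 10^-3 mol
n(HCl) left over = 2.506 × 10^-3 mol (1:1 ratio)
n(HCl) consumed by analyte = 0.04411 − 2.506 × 10^-3 = 0.04160 mol
From the 1:2 ratio, n(MgO) = 1/2 × 0.04160 = 0.02080 mol
mass of MgO = 0.02080 × 40.30 = 0.8383 g
% MgO = 0.8383 / 0.9178 × 100 = 91.33 %

91.33 %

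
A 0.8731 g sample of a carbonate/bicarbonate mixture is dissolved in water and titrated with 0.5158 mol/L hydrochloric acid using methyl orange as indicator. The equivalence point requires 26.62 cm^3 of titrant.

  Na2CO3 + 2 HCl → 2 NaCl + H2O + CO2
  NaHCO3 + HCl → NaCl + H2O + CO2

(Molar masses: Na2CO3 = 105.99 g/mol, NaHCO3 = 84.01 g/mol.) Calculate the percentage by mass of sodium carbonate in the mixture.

54.88 %

n(HCl) = 0.02662 × 0.5158 = 0.01373 mol
Let x = n(Na2CO3), y = n(NaHCO3).
Titrant: 2x + 1y = 0.01373;  mass: 105.99x + 84.01y = 0.8731
Solving, x = 4.521 × 10^-3 mol, y = 4.690 × 10^-3 mol
mass of Na2CO3 = 4.521 × 10^-3 × 105.99 = 0.4791 g
% Na2CO3 = 0.4791 / 0.8731 × 100 = 54.88 %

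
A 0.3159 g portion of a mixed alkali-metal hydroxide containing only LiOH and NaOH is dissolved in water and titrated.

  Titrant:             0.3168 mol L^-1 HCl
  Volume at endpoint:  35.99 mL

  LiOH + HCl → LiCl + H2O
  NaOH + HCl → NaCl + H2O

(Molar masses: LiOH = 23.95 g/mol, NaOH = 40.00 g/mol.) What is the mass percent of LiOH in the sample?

n(HCl) = 0.03599 × 0.3168 = 0.01140 mol
Let x = n(LiOH), y = n(NaOH).
Titrant: 1x + 1y = 0.01140;  mass: 23.95x + 40.00y = 0.3159
Solving, x = 8.733 × 10^-3 mol, y = 2.669 × 10^-3 mol
mass of LiOH = 8.733 × 10^-3 × 23.95 = 0.2092 g
% LiOH = 0.2092 / 0.3159 × 100 = 66.21 %

66.21 %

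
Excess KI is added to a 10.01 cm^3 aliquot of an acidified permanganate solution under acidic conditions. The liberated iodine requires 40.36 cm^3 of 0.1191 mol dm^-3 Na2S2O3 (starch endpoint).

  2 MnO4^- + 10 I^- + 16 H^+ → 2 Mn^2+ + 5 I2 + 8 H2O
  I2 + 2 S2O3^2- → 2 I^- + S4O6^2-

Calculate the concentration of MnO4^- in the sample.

n(S2O3^2-) = 0.04036 × 0.1191 = 4.807 × 10^-3 mol
n(I2) = n(S2O3^2-)/2 = 2.403 × 10^-3 mol
From the 2:5 ratio, n(MnO4^-) in the aliquot = 2/5 × 2.403 × 10^-3 = 9.614 × 10^-4 mol
[MnO4^-] = 9.614 × 10^-4 / 0.01001 = 0.09604 mol/L

0.09604 mol/L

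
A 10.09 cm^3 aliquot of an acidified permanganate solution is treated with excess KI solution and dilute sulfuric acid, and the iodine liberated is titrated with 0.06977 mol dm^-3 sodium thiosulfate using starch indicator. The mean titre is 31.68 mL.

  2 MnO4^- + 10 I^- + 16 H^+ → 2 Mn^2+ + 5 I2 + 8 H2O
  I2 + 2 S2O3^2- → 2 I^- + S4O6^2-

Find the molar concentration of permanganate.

n(S2O3^2-) = 0.03168 × 0.06977 = 2.210 × 10^-3 mol
n(I2) = n(S2O3^2-)/2 = 1.105 × 10^-3 mol
From the 2:5 ratio, n(MnO4^-) in the aliquot = 2/5 × 1.105 × 10^-3 = 4.421 × 10^-4 mol
[MnO4^-] = 4.421 × 10^-4 / 0.01009 = 0.04381 mol/L

0.04381 mol/L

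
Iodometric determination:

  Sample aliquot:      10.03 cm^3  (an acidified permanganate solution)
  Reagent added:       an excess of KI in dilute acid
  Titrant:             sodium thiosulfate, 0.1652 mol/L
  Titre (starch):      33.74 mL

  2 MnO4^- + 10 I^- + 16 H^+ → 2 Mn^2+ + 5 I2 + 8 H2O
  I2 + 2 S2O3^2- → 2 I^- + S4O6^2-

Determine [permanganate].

0.1111 mol/L

n(S2O3^2-) = 0.03374 × 0.1652 = 5.574 × 10^-3 mol
n(I2) = n(S2O3^2-)/2 = 2.787 × 10^-3 mol
From the 2:5 ratio, n(MnO4^-) in the aliquot = 2/5 × 2.787 × 10^-3 = 1.115 × 10^-3 mol
[MnO4^-] = 1.115 × 10^-3 / 0.01003 = 0.1111 mol/L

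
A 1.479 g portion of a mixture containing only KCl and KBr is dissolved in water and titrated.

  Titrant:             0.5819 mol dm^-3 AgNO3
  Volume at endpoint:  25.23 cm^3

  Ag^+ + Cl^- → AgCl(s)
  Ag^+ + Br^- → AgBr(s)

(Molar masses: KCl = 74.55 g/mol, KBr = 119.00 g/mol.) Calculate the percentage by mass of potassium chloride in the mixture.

30.40 %

n(AgNO3) = 0.02523 × 0.5819 = 0.01468 mol
Let x = n(KCl), y = n(KBr).
Titrant: 1x + 1y = 0.01468;  mass: 74.55x + 119.00y = 1.479
Solving, x = 6.031 × 10^-3 mol, y = 8.650 × 10^-3 mol
mass of KCl = 6.031 × 10^-3 × 74.55 = 0.4496 g
% KCl = 0.4496 / 1.479 × 100 = 30.40 %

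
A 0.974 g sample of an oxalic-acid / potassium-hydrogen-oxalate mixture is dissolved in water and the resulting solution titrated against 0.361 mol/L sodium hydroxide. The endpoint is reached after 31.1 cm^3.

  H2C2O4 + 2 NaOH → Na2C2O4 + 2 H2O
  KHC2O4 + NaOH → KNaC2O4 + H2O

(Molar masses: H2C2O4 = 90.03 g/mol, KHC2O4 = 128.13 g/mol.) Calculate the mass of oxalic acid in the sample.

n(NaOH) = 0.0311 × 0.361 = 0.0112 mol
Let x = n(H2C2O4), y = n(KHC2O4).
Titrant: 2x + 1y = 0.0112;  mass: 90.03x + 128.13y = 0.974
Solving, x = 2.79 × 10^-3 mol, y = 5.64 × 10^-3 mol
mass of H2C2O4 = 2.79 × 10^-3 × 90.03 = 0.252 g

0.252 g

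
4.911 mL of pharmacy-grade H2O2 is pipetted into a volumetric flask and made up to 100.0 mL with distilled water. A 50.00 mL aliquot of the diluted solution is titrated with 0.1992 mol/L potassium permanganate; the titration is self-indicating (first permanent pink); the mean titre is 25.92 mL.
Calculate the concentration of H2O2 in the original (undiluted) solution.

2 MnO4^- + 5 H2O2 + 6 H^+ → 2 Mn^2+ + 5 O2 + 8 H2O
n(KMnO4) = 0.02592 × 0.1992 = 5.163 × 10^-3 mol
From the 5:2 ratio, n(H2O2) in the aliquot = 5/2 × 5.163 × 10^-3 = 0.01291 mol
[H2O2]_dilute = 0.01291 / 0.05000 = 0.2582 mol/L
Dilution factor = 100.0 / 4.911 = 20.36
[H2O2]_stock = 0.2582 × 20.36 = 5.257 mol/L

5.257 mol/L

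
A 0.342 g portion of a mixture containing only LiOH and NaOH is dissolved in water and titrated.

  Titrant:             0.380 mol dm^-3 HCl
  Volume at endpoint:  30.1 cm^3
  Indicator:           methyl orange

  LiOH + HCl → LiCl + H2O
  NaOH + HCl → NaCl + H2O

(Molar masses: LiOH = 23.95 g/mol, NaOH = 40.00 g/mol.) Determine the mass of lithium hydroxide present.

0.172 g

n(HCl) = 0.0301 × 0.380 = 0.0114 mol
Let x = n(LiOH), y = n(NaOH).
Titrant: 1x + 1y = 0.0114;  mass: 23.95x + 40.00y = 0.342
Solving, x = 7.20 × 10^-3 mol, y = 4.24 × 10^-3 mol
mass of LiOH = 7.20 × 10^-3 × 23.95 = 0.172 g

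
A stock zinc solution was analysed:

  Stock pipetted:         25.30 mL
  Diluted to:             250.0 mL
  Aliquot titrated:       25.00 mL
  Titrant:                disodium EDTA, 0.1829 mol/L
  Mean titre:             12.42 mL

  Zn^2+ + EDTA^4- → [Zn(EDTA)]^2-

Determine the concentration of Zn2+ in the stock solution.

n(EDTA) = 0.01242 × 0.1829 = 2.272 × 10^-3 mol
n(Zn2+) in the aliquot = 2.272 × 10^-3 mol (1:1 ratio)
[Zn2+]_dilute = 2.272 × 10^-3 / 0.02500 = 0.09086 mol/L
Dilution factor = 250.0 / 25.30 = 9.881
[Zn2+]_stock = 0.09086 × 9.881 = 0.8979 mol/L

0.8979 mol/L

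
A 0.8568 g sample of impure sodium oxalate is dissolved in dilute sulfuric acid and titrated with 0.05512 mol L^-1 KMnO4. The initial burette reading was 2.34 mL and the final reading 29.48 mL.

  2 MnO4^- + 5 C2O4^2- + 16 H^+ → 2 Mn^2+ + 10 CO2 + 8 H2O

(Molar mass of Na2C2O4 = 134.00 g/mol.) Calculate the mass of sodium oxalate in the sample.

n(KMnO4) = 0.02714 L × 0.05512 mol/L = 1.496 × 10^-3 mol
From the 5:2 ratio, n(Na2C2O4) = 5/2 × 1.496 × 10^-3 = 3.740 × 10^-3 mol
mass of Na2C2O4 = 3.740 × 10^-3 × 134.00 g/mol = 0.5011 g

0.5011 g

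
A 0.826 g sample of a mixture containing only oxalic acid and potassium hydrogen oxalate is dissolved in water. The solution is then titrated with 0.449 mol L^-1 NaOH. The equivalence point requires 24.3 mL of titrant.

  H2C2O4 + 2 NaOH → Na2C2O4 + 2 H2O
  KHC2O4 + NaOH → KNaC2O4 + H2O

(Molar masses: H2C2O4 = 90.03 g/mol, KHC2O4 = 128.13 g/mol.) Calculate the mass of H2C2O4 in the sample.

0.310 g

n(NaOH) = 0.0243 × 0.449 = 0.0109 mol
Let x = n(H2C2O4), y = n(KHC2O4).
Titrant: 2x + 1y = 0.0109;  mass: 90.03x + 128.13y = 0.826
Solving, x = 3.44 × 10^-3 mol, y = 4.03 × 10^-3 mol
mass of H2C2O4 = 3.44 × 10^-3 × 90.03 = 0.310 g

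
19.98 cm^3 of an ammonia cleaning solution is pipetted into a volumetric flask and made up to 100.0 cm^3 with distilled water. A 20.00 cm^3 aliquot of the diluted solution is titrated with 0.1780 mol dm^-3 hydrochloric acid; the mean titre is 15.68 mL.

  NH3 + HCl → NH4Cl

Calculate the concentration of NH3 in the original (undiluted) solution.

0.6985 mol/L

n(HCl) = 0.01568 × 0.1780 = 2.791 × 10^-3 mol
n(NH3) in the aliquot = 2.791 × 10^-3 mol (1:1 ratio)
[NH3]_dilute = 2.791 × 10^-3 / 0.02000 = 0.1396 mol/L
Dilution factor = 100.0 / 19.98 = 5.005
[NH3]_stock = 0.1396 × 5.005 = 0.6985 mol/L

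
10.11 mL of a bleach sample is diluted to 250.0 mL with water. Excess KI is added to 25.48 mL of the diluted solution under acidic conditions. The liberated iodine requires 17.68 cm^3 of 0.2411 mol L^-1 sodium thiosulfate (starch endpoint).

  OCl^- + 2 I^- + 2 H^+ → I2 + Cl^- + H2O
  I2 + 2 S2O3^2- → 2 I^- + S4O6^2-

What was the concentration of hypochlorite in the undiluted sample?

2.068 mol/L

n(S2O3^2-) = 0.01768 × 0.2411 = 4.263 × 10^-3 mol
n(I2) = n(S2O3^2-)/2 = 2.131 × 10^-3 mol
n(OCl^-) in the aliquot = 2.131 × 10^-3 mol (1:1 ratio)
[OCl^-]_dilute = 2.131 × 10^-3 / 0.02548 = 0.08365 mol/L
[OCl^-]_original = 0.08365 × 250.0/10.11 = 2.068 mol/L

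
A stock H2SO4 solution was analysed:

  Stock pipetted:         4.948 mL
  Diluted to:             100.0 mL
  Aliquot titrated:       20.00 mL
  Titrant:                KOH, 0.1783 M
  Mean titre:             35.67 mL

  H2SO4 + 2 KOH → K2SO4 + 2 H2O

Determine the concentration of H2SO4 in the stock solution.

n(KOH) = 0.03567 × 0.1783 = 6.360 × 10^-3 mol
From the 1:2 ratio, n(H2SO4) in the aliquot = 1/2 × 6.360 × 10^-3 = 3.180 × 10^-3 mol
[H2SO4]_dilute = 3.180 × 10^-3 / 0.02000 = 0.1590 mol/L
Dilution factor = 100.0 / 4.948 = 20.21
[H2SO4]_stock = 0.1590 × 20.21 = 3.213 mol/L

3.213 M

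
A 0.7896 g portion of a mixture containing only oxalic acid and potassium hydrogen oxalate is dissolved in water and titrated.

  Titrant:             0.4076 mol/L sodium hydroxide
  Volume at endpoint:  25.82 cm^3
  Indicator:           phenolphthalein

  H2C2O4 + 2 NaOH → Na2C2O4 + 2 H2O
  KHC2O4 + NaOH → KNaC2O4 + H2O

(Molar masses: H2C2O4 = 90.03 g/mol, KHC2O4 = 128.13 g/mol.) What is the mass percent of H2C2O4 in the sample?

n(NaOH) = 0.02582 × 0.4076 = 0.01052 mol
Let x = n(H2C2O4), y = n(KHC2O4).
Titrant: 2x + 1y = 0.01052;  mass: 90.03x + 128.13y = 0.7896
Solving, x = 3.362 × 10^-3 mol, y = 3.800 × 10^-3 mol
mass of H2C2O4 = 3.362 × 10^-3 × 90.03 = 0.3027 g
% H2C2O4 = 0.3027 / 0.7896 × 100 = 38.33 %

38.33 %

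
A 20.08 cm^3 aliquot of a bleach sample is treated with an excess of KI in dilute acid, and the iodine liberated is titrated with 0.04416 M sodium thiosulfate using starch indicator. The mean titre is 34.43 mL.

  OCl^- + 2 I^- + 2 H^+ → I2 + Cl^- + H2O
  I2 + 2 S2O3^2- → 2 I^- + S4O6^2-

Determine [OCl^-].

0.03786 M

n(S2O3^2-) = 0.03443 × 0.04416 = 1.520 × 10^-3 mol
n(I2) = n(S2O3^2-)/2 = 7.602 × 10^-4 mol
n(OCl^-) in the aliquot = 7.602 × 10^-4 mol (1:1 ratio)
[OCl^-] = 7.602 × 10^-4 / 0.02008 = 0.03786 mol/L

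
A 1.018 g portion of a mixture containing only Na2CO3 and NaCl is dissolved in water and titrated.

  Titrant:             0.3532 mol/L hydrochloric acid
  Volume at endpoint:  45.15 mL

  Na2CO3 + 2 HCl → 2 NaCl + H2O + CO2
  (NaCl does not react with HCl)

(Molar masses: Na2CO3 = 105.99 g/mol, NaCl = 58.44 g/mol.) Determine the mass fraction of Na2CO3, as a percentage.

n(HCl) = 0.04515 × 0.3532 = 0.01595 mol
Let x = n(Na2CO3), y = n(NaCl).
Titrant: 2x = 0.01595;  mass: 105.99x + 58.44y = 1.018
Solving, x = 7.973 × 10^-3 mol, y = 2.958 × 10^-3 mol
mass of Na2CO3 = 7.973 × 10^-3 × 105.99 = 0.8451 g
% Na2CO3 = 0.8451 / 1.018 × 100 = 83.02 %

83.02 %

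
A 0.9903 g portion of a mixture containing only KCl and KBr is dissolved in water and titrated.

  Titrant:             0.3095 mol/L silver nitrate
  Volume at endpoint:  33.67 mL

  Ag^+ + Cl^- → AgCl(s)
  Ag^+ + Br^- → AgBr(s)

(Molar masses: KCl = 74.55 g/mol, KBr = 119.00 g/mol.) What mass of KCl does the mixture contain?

n(AgNO3) = 0.03367 × 0.3095 = 0.01042 mol
Let x = n(KCl), y = n(KBr).
Titrant: 1x + 1y = 0.01042;  mass: 74.55x + 119.00y = 0.9903
Solving, x = 5.619 × 10^-3 mol, y = 4.801 × 10^-3 mol
mass of KCl = 5.619 × 10^-3 × 74.55 = 0.4189 g

0.4189 g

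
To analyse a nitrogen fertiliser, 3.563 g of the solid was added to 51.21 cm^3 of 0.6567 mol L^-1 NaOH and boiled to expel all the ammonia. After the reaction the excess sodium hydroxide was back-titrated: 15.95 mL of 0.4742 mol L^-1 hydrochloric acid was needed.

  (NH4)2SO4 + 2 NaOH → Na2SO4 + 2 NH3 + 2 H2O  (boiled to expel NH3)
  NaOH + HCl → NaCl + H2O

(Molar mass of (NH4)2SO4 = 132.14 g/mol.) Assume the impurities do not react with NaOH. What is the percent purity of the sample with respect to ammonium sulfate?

n(NaOH) added = 0.05121 × 0.6567 = 0.03363 mol
n(HCl) used in back-titration = 0.01595 × 0.4742 = 7.563 × 10^-3 mol
n(NaOH) left over = 7.563 × 10^-3 mol (1:1 ratio)
n(NaOH) consumed by analyte = 0.03363 − 7.563 × 10^-3 = 0.02607 mol
From the 1:2 ratio, n((NH4)2SO4) = 1/2 × 0.02607 = 0.01303 mol
mass of (NH4)2SO4 = 0.01303 × 132.14 = 1.722 g
% (NH4)2SO4 = 1.722 / 3.563 × 100 = 48.34 %

48.34 %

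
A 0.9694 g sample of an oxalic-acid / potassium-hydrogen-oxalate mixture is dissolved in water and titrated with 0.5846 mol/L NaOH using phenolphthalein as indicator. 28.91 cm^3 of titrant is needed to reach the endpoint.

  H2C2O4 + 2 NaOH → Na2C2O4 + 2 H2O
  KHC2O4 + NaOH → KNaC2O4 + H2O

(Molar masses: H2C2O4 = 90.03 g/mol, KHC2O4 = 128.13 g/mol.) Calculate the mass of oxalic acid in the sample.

n(NaOH) = 0.02891 × 0.5846 = 0.01690 mol
Let x = n(H2C2O4), y = n(KHC2O4).
Titrant: 2x + 1y = 0.01690;  mass: 90.03x + 128.13y = 0.9694
Solving, x = 7.195 × 10^-3 mol, y = 2.510 × 10^-3 mol
mass of H2C2O4 = 7.195 × 10^-3 × 90.03 = 0.6478 g

0.6478 g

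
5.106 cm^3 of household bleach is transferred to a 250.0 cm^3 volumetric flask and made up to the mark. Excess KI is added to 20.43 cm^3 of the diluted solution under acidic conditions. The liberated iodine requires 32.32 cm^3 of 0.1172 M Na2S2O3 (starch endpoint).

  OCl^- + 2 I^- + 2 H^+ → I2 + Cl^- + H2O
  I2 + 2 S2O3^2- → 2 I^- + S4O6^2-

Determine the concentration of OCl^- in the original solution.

n(S2O3^2-) = 0.03232 × 0.1172 = 3.788 × 10^-3 mol
n(I2) = n(S2O3^2-)/2 = 1.894 × 10^-3 mol
n(OCl^-) in the aliquot = 1.894 × 10^-3 mol (1:1 ratio)
[OCl^-]_dilute = 1.894 × 10^-3 / 0.02043 = 0.09270 mol/L
[OCl^-]_original = 0.09270 × 250.0/5.106 = 4.539 mol/L

4.539 M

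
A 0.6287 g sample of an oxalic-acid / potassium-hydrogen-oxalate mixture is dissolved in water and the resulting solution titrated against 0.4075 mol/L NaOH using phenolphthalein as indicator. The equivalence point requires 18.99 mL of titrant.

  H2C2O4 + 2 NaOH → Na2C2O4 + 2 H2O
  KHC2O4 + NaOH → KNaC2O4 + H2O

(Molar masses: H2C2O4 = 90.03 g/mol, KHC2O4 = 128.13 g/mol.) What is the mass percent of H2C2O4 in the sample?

31.26 %

n(NaOH) = 0.01899 × 0.4075 = 7.738 × 10^-3 mol
Let x = n(H2C2O4), y = n(KHC2O4).
Titrant: 2x + 1y = 7.738 × 10^-3;  mass: 90.03x + 128.13y = 0.6287
Solving, x = 2.183 × 10^-3 mol, y = 3.373 × 10^-3 mol
mass of H2C2O4 = 2.183 × 10^-3 × 90.03 = 0.1965 g
% H2C2O4 = 0.1965 / 0.6287 × 100 = 31.26 %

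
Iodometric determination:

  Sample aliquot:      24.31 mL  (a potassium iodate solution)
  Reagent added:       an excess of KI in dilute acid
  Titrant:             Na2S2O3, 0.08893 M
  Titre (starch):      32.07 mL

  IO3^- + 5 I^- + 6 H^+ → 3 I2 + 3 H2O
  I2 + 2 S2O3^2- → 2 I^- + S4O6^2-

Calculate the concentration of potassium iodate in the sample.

n(S2O3^2-) = 0.03207 × 0.08893 = 2.852 × 10^-3 mol
n(I2) = n(S2O3^2-)/2 = 1.426 × 10^-3 mol
From the 1:3 ratio, n(IO3^-) in the aliquot = 1/3 × 1.426 × 10^-3 = 4.753 × 10^-4 mol
[IO3^-] = 4.753 × 10^-4 / 0.02431 = 0.01955 mol/L

0.01955 M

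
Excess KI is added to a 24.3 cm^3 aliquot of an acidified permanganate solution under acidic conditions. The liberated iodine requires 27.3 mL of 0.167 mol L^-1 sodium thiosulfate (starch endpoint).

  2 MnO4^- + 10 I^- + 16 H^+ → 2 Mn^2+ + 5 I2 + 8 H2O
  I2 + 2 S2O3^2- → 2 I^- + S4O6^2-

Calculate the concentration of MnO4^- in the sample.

n(S2O3^2-) = 0.0273 × 0.167 = 4.56 × 10^-3 mol
n(I2) = n(S2O3^2-)/2 = 2.28 × 10^-3 mol
From the 2:5 ratio, n(MnO4^-) in the aliquot = 2/5 × 2.28 × 10^-3 = 9.12 × 10^-4 mol
[MnO4^-] = 9.12 × 10^-4 / 0.0243 = 0.0375 mol/L

0.0375 mol/L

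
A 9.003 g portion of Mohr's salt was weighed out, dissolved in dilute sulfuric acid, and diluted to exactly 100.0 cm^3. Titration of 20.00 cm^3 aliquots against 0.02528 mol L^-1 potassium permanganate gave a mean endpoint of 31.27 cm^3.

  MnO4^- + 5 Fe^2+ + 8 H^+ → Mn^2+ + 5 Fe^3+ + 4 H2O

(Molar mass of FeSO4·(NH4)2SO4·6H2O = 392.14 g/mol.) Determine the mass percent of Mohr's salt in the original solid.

86.08 %

n(KMnO4) per titration = 0.03127 × 0.02528 = 7.905 × 10^-4 mol
From the 5:1 ratio, n(FeSO4·(NH4)2SO4·6H2O) in each aliquot = 5/1 × 7.905 × 10^-4 = 3.953 × 10^-3 mol
n(FeSO4·(NH4)2SO4·6H2O) in the whole flask = 3.953 × 10^-3 × 100.0/20.00 = 0.01976 mol
mass of FeSO4·(NH4)2SO4·6H2O = 0.01976 × 392.14 = 7.750 g
% FeSO4·(NH4)2SO4·6H2O = 7.750 / 9.003 × 100 = 86.08 %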